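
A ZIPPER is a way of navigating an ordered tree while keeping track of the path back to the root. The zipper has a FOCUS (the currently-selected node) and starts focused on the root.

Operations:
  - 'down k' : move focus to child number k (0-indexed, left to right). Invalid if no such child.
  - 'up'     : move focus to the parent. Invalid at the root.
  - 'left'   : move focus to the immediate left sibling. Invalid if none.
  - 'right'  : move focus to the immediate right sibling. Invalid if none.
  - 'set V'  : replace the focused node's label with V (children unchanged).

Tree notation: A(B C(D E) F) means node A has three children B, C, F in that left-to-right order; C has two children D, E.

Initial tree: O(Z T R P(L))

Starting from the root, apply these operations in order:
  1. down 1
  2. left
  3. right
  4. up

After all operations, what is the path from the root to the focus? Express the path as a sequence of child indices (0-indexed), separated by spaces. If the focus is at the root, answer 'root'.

Answer: root

Derivation:
Step 1 (down 1): focus=T path=1 depth=1 children=[] left=['Z'] right=['R', 'P'] parent=O
Step 2 (left): focus=Z path=0 depth=1 children=[] left=[] right=['T', 'R', 'P'] parent=O
Step 3 (right): focus=T path=1 depth=1 children=[] left=['Z'] right=['R', 'P'] parent=O
Step 4 (up): focus=O path=root depth=0 children=['Z', 'T', 'R', 'P'] (at root)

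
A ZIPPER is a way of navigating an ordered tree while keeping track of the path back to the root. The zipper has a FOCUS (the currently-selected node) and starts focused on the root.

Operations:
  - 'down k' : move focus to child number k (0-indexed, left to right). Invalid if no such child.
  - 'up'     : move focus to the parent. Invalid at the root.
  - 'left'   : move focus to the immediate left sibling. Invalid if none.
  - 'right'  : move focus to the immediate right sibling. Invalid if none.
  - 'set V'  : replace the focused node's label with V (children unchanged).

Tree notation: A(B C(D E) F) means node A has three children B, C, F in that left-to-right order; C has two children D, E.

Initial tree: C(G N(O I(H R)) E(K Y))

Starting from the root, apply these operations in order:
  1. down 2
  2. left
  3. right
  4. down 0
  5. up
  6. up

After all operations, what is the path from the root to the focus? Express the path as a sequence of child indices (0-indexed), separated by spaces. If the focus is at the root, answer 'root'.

Step 1 (down 2): focus=E path=2 depth=1 children=['K', 'Y'] left=['G', 'N'] right=[] parent=C
Step 2 (left): focus=N path=1 depth=1 children=['O', 'I'] left=['G'] right=['E'] parent=C
Step 3 (right): focus=E path=2 depth=1 children=['K', 'Y'] left=['G', 'N'] right=[] parent=C
Step 4 (down 0): focus=K path=2/0 depth=2 children=[] left=[] right=['Y'] parent=E
Step 5 (up): focus=E path=2 depth=1 children=['K', 'Y'] left=['G', 'N'] right=[] parent=C
Step 6 (up): focus=C path=root depth=0 children=['G', 'N', 'E'] (at root)

Answer: root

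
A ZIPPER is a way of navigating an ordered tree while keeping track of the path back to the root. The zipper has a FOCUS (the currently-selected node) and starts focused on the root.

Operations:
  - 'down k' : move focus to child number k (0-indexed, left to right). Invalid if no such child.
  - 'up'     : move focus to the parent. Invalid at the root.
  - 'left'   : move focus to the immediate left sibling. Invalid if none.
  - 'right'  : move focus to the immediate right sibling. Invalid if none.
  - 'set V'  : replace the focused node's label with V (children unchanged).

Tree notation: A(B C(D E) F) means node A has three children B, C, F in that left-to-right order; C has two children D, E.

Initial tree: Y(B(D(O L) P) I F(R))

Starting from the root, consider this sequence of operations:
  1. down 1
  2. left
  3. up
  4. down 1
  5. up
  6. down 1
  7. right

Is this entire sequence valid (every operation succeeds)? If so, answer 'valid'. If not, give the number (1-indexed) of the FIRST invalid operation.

Step 1 (down 1): focus=I path=1 depth=1 children=[] left=['B'] right=['F'] parent=Y
Step 2 (left): focus=B path=0 depth=1 children=['D', 'P'] left=[] right=['I', 'F'] parent=Y
Step 3 (up): focus=Y path=root depth=0 children=['B', 'I', 'F'] (at root)
Step 4 (down 1): focus=I path=1 depth=1 children=[] left=['B'] right=['F'] parent=Y
Step 5 (up): focus=Y path=root depth=0 children=['B', 'I', 'F'] (at root)
Step 6 (down 1): focus=I path=1 depth=1 children=[] left=['B'] right=['F'] parent=Y
Step 7 (right): focus=F path=2 depth=1 children=['R'] left=['B', 'I'] right=[] parent=Y

Answer: valid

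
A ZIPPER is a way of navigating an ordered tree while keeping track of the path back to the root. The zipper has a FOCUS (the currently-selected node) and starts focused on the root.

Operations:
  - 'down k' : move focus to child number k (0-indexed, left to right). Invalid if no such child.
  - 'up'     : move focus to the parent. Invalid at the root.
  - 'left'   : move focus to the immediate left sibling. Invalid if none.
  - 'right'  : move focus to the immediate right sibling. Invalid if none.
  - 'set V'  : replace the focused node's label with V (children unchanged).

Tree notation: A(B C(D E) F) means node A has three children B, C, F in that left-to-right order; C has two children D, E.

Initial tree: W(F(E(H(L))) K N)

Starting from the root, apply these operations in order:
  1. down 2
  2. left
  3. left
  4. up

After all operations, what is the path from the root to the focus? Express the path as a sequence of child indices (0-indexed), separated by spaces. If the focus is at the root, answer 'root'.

Answer: root

Derivation:
Step 1 (down 2): focus=N path=2 depth=1 children=[] left=['F', 'K'] right=[] parent=W
Step 2 (left): focus=K path=1 depth=1 children=[] left=['F'] right=['N'] parent=W
Step 3 (left): focus=F path=0 depth=1 children=['E'] left=[] right=['K', 'N'] parent=W
Step 4 (up): focus=W path=root depth=0 children=['F', 'K', 'N'] (at root)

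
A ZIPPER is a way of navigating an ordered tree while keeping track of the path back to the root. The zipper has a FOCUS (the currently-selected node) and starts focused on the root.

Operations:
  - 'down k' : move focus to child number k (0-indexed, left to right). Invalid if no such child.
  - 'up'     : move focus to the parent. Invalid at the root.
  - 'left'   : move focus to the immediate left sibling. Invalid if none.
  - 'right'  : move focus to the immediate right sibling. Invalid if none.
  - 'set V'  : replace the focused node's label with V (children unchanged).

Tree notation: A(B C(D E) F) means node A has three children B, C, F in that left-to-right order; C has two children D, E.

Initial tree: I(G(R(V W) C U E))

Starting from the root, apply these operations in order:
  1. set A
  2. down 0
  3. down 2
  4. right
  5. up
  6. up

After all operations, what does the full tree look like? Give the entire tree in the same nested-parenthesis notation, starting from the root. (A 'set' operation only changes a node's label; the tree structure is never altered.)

Step 1 (set A): focus=A path=root depth=0 children=['G'] (at root)
Step 2 (down 0): focus=G path=0 depth=1 children=['R', 'C', 'U', 'E'] left=[] right=[] parent=A
Step 3 (down 2): focus=U path=0/2 depth=2 children=[] left=['R', 'C'] right=['E'] parent=G
Step 4 (right): focus=E path=0/3 depth=2 children=[] left=['R', 'C', 'U'] right=[] parent=G
Step 5 (up): focus=G path=0 depth=1 children=['R', 'C', 'U', 'E'] left=[] right=[] parent=A
Step 6 (up): focus=A path=root depth=0 children=['G'] (at root)

Answer: A(G(R(V W) C U E))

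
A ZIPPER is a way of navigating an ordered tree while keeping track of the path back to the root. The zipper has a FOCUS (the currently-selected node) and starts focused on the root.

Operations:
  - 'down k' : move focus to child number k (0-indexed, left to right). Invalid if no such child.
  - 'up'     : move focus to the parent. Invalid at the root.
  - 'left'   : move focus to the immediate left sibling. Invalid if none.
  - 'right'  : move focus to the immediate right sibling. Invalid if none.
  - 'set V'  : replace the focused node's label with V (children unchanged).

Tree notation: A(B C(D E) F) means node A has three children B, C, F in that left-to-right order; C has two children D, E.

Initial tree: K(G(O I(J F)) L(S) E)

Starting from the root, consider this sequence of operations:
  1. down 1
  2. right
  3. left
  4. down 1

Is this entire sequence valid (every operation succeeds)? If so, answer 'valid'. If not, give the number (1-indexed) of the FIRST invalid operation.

Step 1 (down 1): focus=L path=1 depth=1 children=['S'] left=['G'] right=['E'] parent=K
Step 2 (right): focus=E path=2 depth=1 children=[] left=['G', 'L'] right=[] parent=K
Step 3 (left): focus=L path=1 depth=1 children=['S'] left=['G'] right=['E'] parent=K
Step 4 (down 1): INVALID

Answer: 4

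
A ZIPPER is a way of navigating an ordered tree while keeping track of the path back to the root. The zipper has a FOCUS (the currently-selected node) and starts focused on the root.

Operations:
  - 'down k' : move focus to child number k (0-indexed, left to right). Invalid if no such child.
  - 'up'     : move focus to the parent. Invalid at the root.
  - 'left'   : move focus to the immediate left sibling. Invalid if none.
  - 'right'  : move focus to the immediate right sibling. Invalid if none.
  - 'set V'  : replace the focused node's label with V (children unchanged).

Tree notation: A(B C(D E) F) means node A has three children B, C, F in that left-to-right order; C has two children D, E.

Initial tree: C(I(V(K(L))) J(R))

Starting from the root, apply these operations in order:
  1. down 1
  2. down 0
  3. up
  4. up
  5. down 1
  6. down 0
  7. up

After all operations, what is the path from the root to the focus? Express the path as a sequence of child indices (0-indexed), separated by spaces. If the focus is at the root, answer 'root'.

Step 1 (down 1): focus=J path=1 depth=1 children=['R'] left=['I'] right=[] parent=C
Step 2 (down 0): focus=R path=1/0 depth=2 children=[] left=[] right=[] parent=J
Step 3 (up): focus=J path=1 depth=1 children=['R'] left=['I'] right=[] parent=C
Step 4 (up): focus=C path=root depth=0 children=['I', 'J'] (at root)
Step 5 (down 1): focus=J path=1 depth=1 children=['R'] left=['I'] right=[] parent=C
Step 6 (down 0): focus=R path=1/0 depth=2 children=[] left=[] right=[] parent=J
Step 7 (up): focus=J path=1 depth=1 children=['R'] left=['I'] right=[] parent=C

Answer: 1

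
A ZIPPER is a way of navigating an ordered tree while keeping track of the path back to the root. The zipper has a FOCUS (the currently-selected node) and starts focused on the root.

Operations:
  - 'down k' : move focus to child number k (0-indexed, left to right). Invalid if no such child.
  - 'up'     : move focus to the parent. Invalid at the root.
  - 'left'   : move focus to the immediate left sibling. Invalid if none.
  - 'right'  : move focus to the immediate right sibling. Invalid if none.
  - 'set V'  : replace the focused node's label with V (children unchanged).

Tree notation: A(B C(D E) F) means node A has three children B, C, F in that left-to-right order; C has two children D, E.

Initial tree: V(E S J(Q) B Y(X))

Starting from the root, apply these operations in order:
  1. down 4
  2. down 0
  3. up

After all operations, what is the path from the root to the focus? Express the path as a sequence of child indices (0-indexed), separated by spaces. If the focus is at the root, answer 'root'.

Answer: 4

Derivation:
Step 1 (down 4): focus=Y path=4 depth=1 children=['X'] left=['E', 'S', 'J', 'B'] right=[] parent=V
Step 2 (down 0): focus=X path=4/0 depth=2 children=[] left=[] right=[] parent=Y
Step 3 (up): focus=Y path=4 depth=1 children=['X'] left=['E', 'S', 'J', 'B'] right=[] parent=V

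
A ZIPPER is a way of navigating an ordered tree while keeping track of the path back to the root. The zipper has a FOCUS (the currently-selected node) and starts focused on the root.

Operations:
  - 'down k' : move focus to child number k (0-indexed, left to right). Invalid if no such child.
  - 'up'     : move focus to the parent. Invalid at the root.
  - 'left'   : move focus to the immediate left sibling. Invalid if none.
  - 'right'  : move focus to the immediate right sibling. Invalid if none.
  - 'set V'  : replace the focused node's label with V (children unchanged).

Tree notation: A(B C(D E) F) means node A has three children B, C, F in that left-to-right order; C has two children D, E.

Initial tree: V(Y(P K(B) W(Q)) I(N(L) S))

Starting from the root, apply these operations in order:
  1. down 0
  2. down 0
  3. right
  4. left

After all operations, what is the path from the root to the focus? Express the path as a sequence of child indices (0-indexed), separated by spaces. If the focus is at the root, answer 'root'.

Answer: 0 0

Derivation:
Step 1 (down 0): focus=Y path=0 depth=1 children=['P', 'K', 'W'] left=[] right=['I'] parent=V
Step 2 (down 0): focus=P path=0/0 depth=2 children=[] left=[] right=['K', 'W'] parent=Y
Step 3 (right): focus=K path=0/1 depth=2 children=['B'] left=['P'] right=['W'] parent=Y
Step 4 (left): focus=P path=0/0 depth=2 children=[] left=[] right=['K', 'W'] parent=Y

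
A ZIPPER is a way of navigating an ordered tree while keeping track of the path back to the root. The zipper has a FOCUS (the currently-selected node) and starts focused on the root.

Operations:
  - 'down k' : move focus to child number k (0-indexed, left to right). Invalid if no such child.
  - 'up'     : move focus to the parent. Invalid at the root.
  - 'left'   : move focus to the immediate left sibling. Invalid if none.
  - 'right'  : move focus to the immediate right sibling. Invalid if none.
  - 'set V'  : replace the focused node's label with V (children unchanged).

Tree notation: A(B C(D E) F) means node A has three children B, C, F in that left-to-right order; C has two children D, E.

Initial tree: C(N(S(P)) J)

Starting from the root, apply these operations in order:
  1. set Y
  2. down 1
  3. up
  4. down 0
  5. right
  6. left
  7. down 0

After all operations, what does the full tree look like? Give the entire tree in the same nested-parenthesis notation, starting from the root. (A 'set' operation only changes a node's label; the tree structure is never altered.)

Step 1 (set Y): focus=Y path=root depth=0 children=['N', 'J'] (at root)
Step 2 (down 1): focus=J path=1 depth=1 children=[] left=['N'] right=[] parent=Y
Step 3 (up): focus=Y path=root depth=0 children=['N', 'J'] (at root)
Step 4 (down 0): focus=N path=0 depth=1 children=['S'] left=[] right=['J'] parent=Y
Step 5 (right): focus=J path=1 depth=1 children=[] left=['N'] right=[] parent=Y
Step 6 (left): focus=N path=0 depth=1 children=['S'] left=[] right=['J'] parent=Y
Step 7 (down 0): focus=S path=0/0 depth=2 children=['P'] left=[] right=[] parent=N

Answer: Y(N(S(P)) J)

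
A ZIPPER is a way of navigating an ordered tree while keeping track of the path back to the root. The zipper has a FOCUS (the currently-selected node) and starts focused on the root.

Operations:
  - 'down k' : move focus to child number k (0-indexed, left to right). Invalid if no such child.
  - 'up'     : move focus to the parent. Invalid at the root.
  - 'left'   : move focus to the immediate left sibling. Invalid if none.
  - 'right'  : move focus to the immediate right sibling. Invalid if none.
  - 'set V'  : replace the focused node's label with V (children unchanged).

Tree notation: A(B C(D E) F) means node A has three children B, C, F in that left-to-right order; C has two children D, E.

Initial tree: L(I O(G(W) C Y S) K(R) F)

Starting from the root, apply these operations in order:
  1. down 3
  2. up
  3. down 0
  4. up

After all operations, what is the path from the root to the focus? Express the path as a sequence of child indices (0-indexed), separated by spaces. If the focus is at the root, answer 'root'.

Answer: root

Derivation:
Step 1 (down 3): focus=F path=3 depth=1 children=[] left=['I', 'O', 'K'] right=[] parent=L
Step 2 (up): focus=L path=root depth=0 children=['I', 'O', 'K', 'F'] (at root)
Step 3 (down 0): focus=I path=0 depth=1 children=[] left=[] right=['O', 'K', 'F'] parent=L
Step 4 (up): focus=L path=root depth=0 children=['I', 'O', 'K', 'F'] (at root)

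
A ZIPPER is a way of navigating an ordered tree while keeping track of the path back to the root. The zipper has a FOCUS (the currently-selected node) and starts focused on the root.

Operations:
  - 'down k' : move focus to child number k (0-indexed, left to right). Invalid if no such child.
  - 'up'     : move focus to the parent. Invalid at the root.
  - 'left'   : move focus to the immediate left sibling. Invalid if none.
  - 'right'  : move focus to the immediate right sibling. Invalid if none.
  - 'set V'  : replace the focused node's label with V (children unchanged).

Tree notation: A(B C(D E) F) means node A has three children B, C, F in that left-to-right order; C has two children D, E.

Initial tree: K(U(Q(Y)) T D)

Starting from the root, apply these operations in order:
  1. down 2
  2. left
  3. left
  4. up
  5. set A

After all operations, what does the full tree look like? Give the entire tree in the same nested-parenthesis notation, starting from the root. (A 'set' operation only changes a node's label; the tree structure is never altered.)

Step 1 (down 2): focus=D path=2 depth=1 children=[] left=['U', 'T'] right=[] parent=K
Step 2 (left): focus=T path=1 depth=1 children=[] left=['U'] right=['D'] parent=K
Step 3 (left): focus=U path=0 depth=1 children=['Q'] left=[] right=['T', 'D'] parent=K
Step 4 (up): focus=K path=root depth=0 children=['U', 'T', 'D'] (at root)
Step 5 (set A): focus=A path=root depth=0 children=['U', 'T', 'D'] (at root)

Answer: A(U(Q(Y)) T D)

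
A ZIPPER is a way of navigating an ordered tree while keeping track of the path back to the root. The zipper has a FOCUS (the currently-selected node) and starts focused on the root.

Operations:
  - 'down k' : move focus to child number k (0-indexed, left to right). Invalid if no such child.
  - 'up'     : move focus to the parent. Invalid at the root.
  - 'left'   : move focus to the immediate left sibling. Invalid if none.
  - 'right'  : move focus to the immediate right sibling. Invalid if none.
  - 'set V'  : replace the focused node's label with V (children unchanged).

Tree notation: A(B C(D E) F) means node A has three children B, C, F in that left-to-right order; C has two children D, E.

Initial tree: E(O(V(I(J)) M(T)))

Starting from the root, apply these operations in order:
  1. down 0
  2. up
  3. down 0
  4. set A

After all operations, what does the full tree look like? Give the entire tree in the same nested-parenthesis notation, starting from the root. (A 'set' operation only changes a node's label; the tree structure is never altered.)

Answer: E(A(V(I(J)) M(T)))

Derivation:
Step 1 (down 0): focus=O path=0 depth=1 children=['V', 'M'] left=[] right=[] parent=E
Step 2 (up): focus=E path=root depth=0 children=['O'] (at root)
Step 3 (down 0): focus=O path=0 depth=1 children=['V', 'M'] left=[] right=[] parent=E
Step 4 (set A): focus=A path=0 depth=1 children=['V', 'M'] left=[] right=[] parent=E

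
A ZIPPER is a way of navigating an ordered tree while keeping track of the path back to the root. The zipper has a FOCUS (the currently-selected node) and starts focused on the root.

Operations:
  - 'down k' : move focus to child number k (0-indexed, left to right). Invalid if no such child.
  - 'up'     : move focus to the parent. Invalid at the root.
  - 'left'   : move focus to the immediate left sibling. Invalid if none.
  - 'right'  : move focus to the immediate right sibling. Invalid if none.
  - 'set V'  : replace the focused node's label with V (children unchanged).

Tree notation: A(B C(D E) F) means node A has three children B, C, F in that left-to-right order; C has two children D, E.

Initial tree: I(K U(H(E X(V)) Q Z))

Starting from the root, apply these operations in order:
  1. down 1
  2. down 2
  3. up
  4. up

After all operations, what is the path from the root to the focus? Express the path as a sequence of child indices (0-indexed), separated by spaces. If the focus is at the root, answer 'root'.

Step 1 (down 1): focus=U path=1 depth=1 children=['H', 'Q', 'Z'] left=['K'] right=[] parent=I
Step 2 (down 2): focus=Z path=1/2 depth=2 children=[] left=['H', 'Q'] right=[] parent=U
Step 3 (up): focus=U path=1 depth=1 children=['H', 'Q', 'Z'] left=['K'] right=[] parent=I
Step 4 (up): focus=I path=root depth=0 children=['K', 'U'] (at root)

Answer: root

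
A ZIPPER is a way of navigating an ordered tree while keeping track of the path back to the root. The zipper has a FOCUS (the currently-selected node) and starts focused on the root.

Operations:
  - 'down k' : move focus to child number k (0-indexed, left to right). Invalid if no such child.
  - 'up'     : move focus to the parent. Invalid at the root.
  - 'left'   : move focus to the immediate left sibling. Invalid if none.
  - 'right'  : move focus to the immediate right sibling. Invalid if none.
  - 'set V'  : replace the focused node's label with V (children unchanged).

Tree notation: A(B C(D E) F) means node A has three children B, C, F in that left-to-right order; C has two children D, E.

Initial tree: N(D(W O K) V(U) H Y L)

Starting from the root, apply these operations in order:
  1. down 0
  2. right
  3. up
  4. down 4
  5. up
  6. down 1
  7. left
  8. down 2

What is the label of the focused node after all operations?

Step 1 (down 0): focus=D path=0 depth=1 children=['W', 'O', 'K'] left=[] right=['V', 'H', 'Y', 'L'] parent=N
Step 2 (right): focus=V path=1 depth=1 children=['U'] left=['D'] right=['H', 'Y', 'L'] parent=N
Step 3 (up): focus=N path=root depth=0 children=['D', 'V', 'H', 'Y', 'L'] (at root)
Step 4 (down 4): focus=L path=4 depth=1 children=[] left=['D', 'V', 'H', 'Y'] right=[] parent=N
Step 5 (up): focus=N path=root depth=0 children=['D', 'V', 'H', 'Y', 'L'] (at root)
Step 6 (down 1): focus=V path=1 depth=1 children=['U'] left=['D'] right=['H', 'Y', 'L'] parent=N
Step 7 (left): focus=D path=0 depth=1 children=['W', 'O', 'K'] left=[] right=['V', 'H', 'Y', 'L'] parent=N
Step 8 (down 2): focus=K path=0/2 depth=2 children=[] left=['W', 'O'] right=[] parent=D

Answer: K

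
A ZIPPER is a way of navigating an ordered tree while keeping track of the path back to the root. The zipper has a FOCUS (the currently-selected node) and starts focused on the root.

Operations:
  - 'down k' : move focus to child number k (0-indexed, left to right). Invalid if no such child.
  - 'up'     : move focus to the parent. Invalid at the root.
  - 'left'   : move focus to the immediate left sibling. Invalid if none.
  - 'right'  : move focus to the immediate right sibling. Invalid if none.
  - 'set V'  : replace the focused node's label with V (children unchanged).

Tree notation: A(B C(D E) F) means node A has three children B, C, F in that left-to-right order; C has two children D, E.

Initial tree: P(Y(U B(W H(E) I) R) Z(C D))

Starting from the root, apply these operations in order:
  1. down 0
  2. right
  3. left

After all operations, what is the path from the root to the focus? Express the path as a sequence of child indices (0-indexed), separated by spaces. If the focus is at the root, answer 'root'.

Step 1 (down 0): focus=Y path=0 depth=1 children=['U', 'B', 'R'] left=[] right=['Z'] parent=P
Step 2 (right): focus=Z path=1 depth=1 children=['C', 'D'] left=['Y'] right=[] parent=P
Step 3 (left): focus=Y path=0 depth=1 children=['U', 'B', 'R'] left=[] right=['Z'] parent=P

Answer: 0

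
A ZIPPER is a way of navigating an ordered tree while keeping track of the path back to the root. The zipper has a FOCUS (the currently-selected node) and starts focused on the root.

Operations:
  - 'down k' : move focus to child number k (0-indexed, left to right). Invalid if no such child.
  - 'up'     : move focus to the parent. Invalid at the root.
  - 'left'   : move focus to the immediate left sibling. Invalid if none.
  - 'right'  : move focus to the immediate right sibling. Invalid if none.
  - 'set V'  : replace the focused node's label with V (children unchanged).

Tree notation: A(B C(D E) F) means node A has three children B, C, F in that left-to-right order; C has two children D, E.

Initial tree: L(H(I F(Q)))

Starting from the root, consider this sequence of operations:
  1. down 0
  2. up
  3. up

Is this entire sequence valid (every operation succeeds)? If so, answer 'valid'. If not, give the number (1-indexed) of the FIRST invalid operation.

Answer: 3

Derivation:
Step 1 (down 0): focus=H path=0 depth=1 children=['I', 'F'] left=[] right=[] parent=L
Step 2 (up): focus=L path=root depth=0 children=['H'] (at root)
Step 3 (up): INVALID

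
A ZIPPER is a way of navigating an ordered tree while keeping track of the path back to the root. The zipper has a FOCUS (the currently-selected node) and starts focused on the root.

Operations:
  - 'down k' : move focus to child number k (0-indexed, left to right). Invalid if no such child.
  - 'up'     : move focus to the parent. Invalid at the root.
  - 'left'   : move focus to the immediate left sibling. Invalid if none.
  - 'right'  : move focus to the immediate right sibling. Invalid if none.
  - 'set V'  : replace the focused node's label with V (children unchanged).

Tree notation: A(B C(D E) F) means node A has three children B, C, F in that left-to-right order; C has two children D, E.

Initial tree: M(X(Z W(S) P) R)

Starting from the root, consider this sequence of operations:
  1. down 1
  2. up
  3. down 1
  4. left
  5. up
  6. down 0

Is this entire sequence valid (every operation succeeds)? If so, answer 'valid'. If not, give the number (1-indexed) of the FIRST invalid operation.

Step 1 (down 1): focus=R path=1 depth=1 children=[] left=['X'] right=[] parent=M
Step 2 (up): focus=M path=root depth=0 children=['X', 'R'] (at root)
Step 3 (down 1): focus=R path=1 depth=1 children=[] left=['X'] right=[] parent=M
Step 4 (left): focus=X path=0 depth=1 children=['Z', 'W', 'P'] left=[] right=['R'] parent=M
Step 5 (up): focus=M path=root depth=0 children=['X', 'R'] (at root)
Step 6 (down 0): focus=X path=0 depth=1 children=['Z', 'W', 'P'] left=[] right=['R'] parent=M

Answer: valid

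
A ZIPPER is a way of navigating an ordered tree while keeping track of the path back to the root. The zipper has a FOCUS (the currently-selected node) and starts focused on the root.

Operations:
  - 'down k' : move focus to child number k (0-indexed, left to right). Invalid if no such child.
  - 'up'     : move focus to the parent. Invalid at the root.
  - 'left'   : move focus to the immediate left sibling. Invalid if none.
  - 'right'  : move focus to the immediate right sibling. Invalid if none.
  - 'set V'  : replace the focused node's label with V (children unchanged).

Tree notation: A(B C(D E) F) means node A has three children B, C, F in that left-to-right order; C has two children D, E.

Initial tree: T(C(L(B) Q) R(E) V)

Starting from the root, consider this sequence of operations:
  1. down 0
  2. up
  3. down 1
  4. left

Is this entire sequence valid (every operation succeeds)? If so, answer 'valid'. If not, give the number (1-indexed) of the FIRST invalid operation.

Answer: valid

Derivation:
Step 1 (down 0): focus=C path=0 depth=1 children=['L', 'Q'] left=[] right=['R', 'V'] parent=T
Step 2 (up): focus=T path=root depth=0 children=['C', 'R', 'V'] (at root)
Step 3 (down 1): focus=R path=1 depth=1 children=['E'] left=['C'] right=['V'] parent=T
Step 4 (left): focus=C path=0 depth=1 children=['L', 'Q'] left=[] right=['R', 'V'] parent=T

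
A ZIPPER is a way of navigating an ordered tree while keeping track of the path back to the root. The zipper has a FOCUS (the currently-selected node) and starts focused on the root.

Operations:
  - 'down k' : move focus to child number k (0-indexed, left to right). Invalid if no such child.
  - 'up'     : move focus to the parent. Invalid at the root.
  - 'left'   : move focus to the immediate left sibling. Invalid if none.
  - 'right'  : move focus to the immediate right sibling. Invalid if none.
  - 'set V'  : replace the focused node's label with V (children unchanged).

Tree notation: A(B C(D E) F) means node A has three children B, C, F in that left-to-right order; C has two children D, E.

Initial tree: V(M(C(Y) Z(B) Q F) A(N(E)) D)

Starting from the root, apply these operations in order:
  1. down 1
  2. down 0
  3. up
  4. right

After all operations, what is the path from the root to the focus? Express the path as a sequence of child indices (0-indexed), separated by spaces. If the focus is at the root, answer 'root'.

Step 1 (down 1): focus=A path=1 depth=1 children=['N'] left=['M'] right=['D'] parent=V
Step 2 (down 0): focus=N path=1/0 depth=2 children=['E'] left=[] right=[] parent=A
Step 3 (up): focus=A path=1 depth=1 children=['N'] left=['M'] right=['D'] parent=V
Step 4 (right): focus=D path=2 depth=1 children=[] left=['M', 'A'] right=[] parent=V

Answer: 2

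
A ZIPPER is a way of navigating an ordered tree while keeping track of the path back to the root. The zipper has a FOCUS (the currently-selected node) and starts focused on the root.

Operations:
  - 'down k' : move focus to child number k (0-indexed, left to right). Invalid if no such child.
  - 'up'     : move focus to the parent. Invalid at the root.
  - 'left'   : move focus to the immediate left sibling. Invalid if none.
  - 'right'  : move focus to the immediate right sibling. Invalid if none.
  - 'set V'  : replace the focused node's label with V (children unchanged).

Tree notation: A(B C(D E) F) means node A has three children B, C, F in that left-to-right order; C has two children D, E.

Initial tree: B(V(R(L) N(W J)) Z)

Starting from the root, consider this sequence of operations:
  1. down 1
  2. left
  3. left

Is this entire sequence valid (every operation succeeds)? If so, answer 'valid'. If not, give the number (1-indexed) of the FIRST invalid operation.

Answer: 3

Derivation:
Step 1 (down 1): focus=Z path=1 depth=1 children=[] left=['V'] right=[] parent=B
Step 2 (left): focus=V path=0 depth=1 children=['R', 'N'] left=[] right=['Z'] parent=B
Step 3 (left): INVALID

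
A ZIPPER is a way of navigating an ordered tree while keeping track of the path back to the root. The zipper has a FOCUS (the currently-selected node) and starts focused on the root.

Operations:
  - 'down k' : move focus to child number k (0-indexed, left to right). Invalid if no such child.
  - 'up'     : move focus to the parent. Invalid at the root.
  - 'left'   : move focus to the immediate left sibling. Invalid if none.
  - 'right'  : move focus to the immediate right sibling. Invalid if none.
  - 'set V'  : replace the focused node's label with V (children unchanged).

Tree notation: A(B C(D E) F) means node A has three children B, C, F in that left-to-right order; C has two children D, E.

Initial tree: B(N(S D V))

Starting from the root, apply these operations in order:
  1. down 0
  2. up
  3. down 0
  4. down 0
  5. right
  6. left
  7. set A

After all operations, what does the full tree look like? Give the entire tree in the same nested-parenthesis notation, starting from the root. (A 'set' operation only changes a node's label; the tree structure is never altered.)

Answer: B(N(A D V))

Derivation:
Step 1 (down 0): focus=N path=0 depth=1 children=['S', 'D', 'V'] left=[] right=[] parent=B
Step 2 (up): focus=B path=root depth=0 children=['N'] (at root)
Step 3 (down 0): focus=N path=0 depth=1 children=['S', 'D', 'V'] left=[] right=[] parent=B
Step 4 (down 0): focus=S path=0/0 depth=2 children=[] left=[] right=['D', 'V'] parent=N
Step 5 (right): focus=D path=0/1 depth=2 children=[] left=['S'] right=['V'] parent=N
Step 6 (left): focus=S path=0/0 depth=2 children=[] left=[] right=['D', 'V'] parent=N
Step 7 (set A): focus=A path=0/0 depth=2 children=[] left=[] right=['D', 'V'] parent=N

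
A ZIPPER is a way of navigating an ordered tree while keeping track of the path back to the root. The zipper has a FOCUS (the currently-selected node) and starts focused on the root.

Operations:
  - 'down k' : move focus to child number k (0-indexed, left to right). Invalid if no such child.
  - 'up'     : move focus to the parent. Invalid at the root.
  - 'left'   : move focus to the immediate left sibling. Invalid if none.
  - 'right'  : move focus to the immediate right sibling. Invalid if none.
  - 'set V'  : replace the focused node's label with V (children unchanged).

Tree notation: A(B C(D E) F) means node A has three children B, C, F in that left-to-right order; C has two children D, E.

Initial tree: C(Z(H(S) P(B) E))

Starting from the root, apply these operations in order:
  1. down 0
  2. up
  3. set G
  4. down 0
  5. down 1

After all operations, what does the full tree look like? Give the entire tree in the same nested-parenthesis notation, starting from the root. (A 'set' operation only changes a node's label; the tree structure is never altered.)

Answer: G(Z(H(S) P(B) E))

Derivation:
Step 1 (down 0): focus=Z path=0 depth=1 children=['H', 'P', 'E'] left=[] right=[] parent=C
Step 2 (up): focus=C path=root depth=0 children=['Z'] (at root)
Step 3 (set G): focus=G path=root depth=0 children=['Z'] (at root)
Step 4 (down 0): focus=Z path=0 depth=1 children=['H', 'P', 'E'] left=[] right=[] parent=G
Step 5 (down 1): focus=P path=0/1 depth=2 children=['B'] left=['H'] right=['E'] parent=Z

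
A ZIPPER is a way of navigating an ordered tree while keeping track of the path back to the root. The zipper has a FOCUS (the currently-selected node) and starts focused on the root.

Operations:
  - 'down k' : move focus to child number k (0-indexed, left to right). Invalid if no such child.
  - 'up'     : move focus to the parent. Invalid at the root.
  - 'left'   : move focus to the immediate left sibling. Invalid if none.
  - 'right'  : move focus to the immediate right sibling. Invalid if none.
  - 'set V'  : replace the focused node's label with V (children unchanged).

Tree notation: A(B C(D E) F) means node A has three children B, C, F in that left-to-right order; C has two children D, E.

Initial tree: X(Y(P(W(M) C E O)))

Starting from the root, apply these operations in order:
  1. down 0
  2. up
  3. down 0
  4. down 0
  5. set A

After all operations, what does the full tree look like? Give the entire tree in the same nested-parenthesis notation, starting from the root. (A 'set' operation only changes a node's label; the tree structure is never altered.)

Step 1 (down 0): focus=Y path=0 depth=1 children=['P'] left=[] right=[] parent=X
Step 2 (up): focus=X path=root depth=0 children=['Y'] (at root)
Step 3 (down 0): focus=Y path=0 depth=1 children=['P'] left=[] right=[] parent=X
Step 4 (down 0): focus=P path=0/0 depth=2 children=['W', 'C', 'E', 'O'] left=[] right=[] parent=Y
Step 5 (set A): focus=A path=0/0 depth=2 children=['W', 'C', 'E', 'O'] left=[] right=[] parent=Y

Answer: X(Y(A(W(M) C E O)))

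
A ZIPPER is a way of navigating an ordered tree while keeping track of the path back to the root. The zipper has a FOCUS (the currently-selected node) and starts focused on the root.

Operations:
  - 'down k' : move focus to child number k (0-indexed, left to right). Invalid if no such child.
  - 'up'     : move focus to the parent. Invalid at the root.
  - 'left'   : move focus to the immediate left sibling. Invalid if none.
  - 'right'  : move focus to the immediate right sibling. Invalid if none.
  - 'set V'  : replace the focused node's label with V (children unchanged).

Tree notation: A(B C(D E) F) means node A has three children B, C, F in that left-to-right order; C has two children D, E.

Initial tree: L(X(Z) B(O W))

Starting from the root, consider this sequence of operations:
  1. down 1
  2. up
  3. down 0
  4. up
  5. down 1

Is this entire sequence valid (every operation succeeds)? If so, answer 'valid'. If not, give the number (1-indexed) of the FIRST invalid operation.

Answer: valid

Derivation:
Step 1 (down 1): focus=B path=1 depth=1 children=['O', 'W'] left=['X'] right=[] parent=L
Step 2 (up): focus=L path=root depth=0 children=['X', 'B'] (at root)
Step 3 (down 0): focus=X path=0 depth=1 children=['Z'] left=[] right=['B'] parent=L
Step 4 (up): focus=L path=root depth=0 children=['X', 'B'] (at root)
Step 5 (down 1): focus=B path=1 depth=1 children=['O', 'W'] left=['X'] right=[] parent=L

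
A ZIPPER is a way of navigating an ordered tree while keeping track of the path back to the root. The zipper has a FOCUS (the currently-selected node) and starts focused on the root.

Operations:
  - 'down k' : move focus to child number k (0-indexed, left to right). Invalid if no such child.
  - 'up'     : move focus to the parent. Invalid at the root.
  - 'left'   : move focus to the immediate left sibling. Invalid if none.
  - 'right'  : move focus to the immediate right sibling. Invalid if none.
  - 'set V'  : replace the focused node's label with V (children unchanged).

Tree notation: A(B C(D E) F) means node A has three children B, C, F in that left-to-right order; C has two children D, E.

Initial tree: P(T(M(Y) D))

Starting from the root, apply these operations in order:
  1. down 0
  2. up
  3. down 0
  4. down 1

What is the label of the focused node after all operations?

Answer: D

Derivation:
Step 1 (down 0): focus=T path=0 depth=1 children=['M', 'D'] left=[] right=[] parent=P
Step 2 (up): focus=P path=root depth=0 children=['T'] (at root)
Step 3 (down 0): focus=T path=0 depth=1 children=['M', 'D'] left=[] right=[] parent=P
Step 4 (down 1): focus=D path=0/1 depth=2 children=[] left=['M'] right=[] parent=T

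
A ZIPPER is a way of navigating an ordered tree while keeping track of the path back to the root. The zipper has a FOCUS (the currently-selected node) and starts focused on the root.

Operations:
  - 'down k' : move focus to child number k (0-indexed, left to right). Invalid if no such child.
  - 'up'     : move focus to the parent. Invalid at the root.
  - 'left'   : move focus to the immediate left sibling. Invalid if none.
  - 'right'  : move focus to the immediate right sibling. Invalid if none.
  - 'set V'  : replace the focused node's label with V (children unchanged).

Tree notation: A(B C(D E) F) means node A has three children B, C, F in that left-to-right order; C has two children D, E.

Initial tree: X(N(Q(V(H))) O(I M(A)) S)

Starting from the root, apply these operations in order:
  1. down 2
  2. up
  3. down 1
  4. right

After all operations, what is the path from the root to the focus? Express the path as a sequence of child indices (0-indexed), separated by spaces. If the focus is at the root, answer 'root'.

Step 1 (down 2): focus=S path=2 depth=1 children=[] left=['N', 'O'] right=[] parent=X
Step 2 (up): focus=X path=root depth=0 children=['N', 'O', 'S'] (at root)
Step 3 (down 1): focus=O path=1 depth=1 children=['I', 'M'] left=['N'] right=['S'] parent=X
Step 4 (right): focus=S path=2 depth=1 children=[] left=['N', 'O'] right=[] parent=X

Answer: 2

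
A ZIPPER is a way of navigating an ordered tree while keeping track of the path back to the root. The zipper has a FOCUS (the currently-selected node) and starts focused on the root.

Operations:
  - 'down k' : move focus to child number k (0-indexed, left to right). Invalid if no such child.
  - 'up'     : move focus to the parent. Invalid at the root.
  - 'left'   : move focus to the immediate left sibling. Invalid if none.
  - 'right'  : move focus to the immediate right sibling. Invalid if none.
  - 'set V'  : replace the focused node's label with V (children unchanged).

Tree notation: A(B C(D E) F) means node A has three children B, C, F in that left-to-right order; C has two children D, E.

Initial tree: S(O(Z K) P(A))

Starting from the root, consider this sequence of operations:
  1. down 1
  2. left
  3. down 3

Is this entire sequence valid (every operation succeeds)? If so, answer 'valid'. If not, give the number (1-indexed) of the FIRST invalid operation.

Step 1 (down 1): focus=P path=1 depth=1 children=['A'] left=['O'] right=[] parent=S
Step 2 (left): focus=O path=0 depth=1 children=['Z', 'K'] left=[] right=['P'] parent=S
Step 3 (down 3): INVALID

Answer: 3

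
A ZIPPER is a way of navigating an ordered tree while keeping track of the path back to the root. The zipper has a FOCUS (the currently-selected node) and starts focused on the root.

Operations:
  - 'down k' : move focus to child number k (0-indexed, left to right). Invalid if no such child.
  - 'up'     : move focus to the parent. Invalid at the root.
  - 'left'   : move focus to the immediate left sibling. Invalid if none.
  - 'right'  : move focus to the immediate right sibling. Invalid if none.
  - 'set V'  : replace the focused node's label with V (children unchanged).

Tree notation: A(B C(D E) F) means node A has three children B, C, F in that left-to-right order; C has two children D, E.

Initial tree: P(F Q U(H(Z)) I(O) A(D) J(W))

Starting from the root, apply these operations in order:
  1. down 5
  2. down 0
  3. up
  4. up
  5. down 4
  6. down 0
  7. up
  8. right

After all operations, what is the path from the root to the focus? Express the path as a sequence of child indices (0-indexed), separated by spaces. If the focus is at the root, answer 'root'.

Step 1 (down 5): focus=J path=5 depth=1 children=['W'] left=['F', 'Q', 'U', 'I', 'A'] right=[] parent=P
Step 2 (down 0): focus=W path=5/0 depth=2 children=[] left=[] right=[] parent=J
Step 3 (up): focus=J path=5 depth=1 children=['W'] left=['F', 'Q', 'U', 'I', 'A'] right=[] parent=P
Step 4 (up): focus=P path=root depth=0 children=['F', 'Q', 'U', 'I', 'A', 'J'] (at root)
Step 5 (down 4): focus=A path=4 depth=1 children=['D'] left=['F', 'Q', 'U', 'I'] right=['J'] parent=P
Step 6 (down 0): focus=D path=4/0 depth=2 children=[] left=[] right=[] parent=A
Step 7 (up): focus=A path=4 depth=1 children=['D'] left=['F', 'Q', 'U', 'I'] right=['J'] parent=P
Step 8 (right): focus=J path=5 depth=1 children=['W'] left=['F', 'Q', 'U', 'I', 'A'] right=[] parent=P

Answer: 5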